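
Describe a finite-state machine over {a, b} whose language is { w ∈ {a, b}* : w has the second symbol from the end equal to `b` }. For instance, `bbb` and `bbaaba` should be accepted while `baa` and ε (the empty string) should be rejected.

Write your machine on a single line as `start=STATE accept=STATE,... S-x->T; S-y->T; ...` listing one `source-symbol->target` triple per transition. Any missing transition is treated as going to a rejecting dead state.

start=S0; accept=S5,S6; S0-a->S1; S0-b->S2; S1-a->S3; S1-b->S4; S2-a->S5; S2-b->S6; S3-a->S3; S3-b->S4; S4-a->S5; S4-b->S6; S5-a->S3; S5-b->S4; S6-a->S5; S6-b->S6

A DFA must remember the last 2 symbols (since which symbol is second-to-last isn't known until the input ends). Use one state per possible window of the last ≤2 symbols; accept from those whose window starts with `b`.
A 7-state machine:
        a   b  
>  S0   S1  S2 
   S1   S3  S4 
   S2   S5  S6 
   S3   S3  S4 
   S4   S5  S6 
 * S5   S3  S4 
 * S6   S5  S6 
(> = start, * = accepting)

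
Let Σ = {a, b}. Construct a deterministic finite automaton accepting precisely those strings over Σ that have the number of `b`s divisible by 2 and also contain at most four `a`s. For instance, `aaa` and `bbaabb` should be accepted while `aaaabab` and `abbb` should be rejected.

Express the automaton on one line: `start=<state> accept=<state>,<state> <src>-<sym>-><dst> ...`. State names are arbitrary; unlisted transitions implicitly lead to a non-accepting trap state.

Run two small machines in parallel and take their product. One (2 states) tracks the count of `b`s modulo 2; the other (6 states) tracks the count of `a`s, saturating at 5. Each combined state is a pair, one component from each; accept when both components accept. Minimizing collapses redundant product states.
An 11-state machine:
          a    b  
>* q0     q1   q2 
 * q1     q3   q4 
   q2     q4   q0 
 * q3     q5   q6 
   q4     q6   q1 
 * q5     q7   q8 
   q6     q8   q3 
 * q7     q9  q10 
   q8    q10   q5 
   q9     q9   q9 
   q10    q9   q7 
(> = start, * = accepting)

start=q0 accept=q0,q1,q3,q5,q7 q0-a->q1 q0-b->q2 q1-a->q3 q1-b->q4 q2-a->q4 q2-b->q0 q3-a->q5 q3-b->q6 q4-a->q6 q4-b->q1 q5-a->q7 q5-b->q8 q6-a->q8 q6-b->q3 q7-a->q9 q7-b->q10 q8-a->q10 q8-b->q5 q9-a->q9 q9-b->q9 q10-a->q9 q10-b->q7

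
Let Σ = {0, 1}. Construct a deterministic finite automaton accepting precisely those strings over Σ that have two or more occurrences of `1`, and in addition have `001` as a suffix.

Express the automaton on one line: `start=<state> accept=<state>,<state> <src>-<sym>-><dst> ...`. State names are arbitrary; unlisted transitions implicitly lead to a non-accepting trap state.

Handle the two conditions separately and then intersect. The first has 4 states tracking the count of `1`s, saturating at 3; the second has 4 states tracking how much of the suffix `001` has currently been matched. A product state is a pair (one from each), accepting exactly when both do.
          0    1  
>  s0     s1   s2 
   s1     s3   s2 
   s2     s4   s5 
   s3     s3   s6 
   s4     s7   s5 
   s5     s8   s9 
   s6     s4   s5 
   s7     s7  s10 
   s8    s11   s9 
   s9    s12   s9 
 * s10    s8   s9 
   s11   s11  s13 
   s12   s14   s9 
 * s13   s12   s9 
   s14   s14  s13 
(> = start, * = accepting)

start=s0 accept=s10,s13 s0-0->s1 s0-1->s2 s1-0->s3 s1-1->s2 s2-0->s4 s2-1->s5 s3-0->s3 s3-1->s6 s4-0->s7 s4-1->s5 s5-0->s8 s5-1->s9 s6-0->s4 s6-1->s5 s7-0->s7 s7-1->s10 s8-0->s11 s8-1->s9 s9-0->s12 s9-1->s9 s10-0->s8 s10-1->s9 s11-0->s11 s11-1->s13 s12-0->s14 s12-1->s9 s13-0->s12 s13-1->s9 s14-0->s14 s14-1->s13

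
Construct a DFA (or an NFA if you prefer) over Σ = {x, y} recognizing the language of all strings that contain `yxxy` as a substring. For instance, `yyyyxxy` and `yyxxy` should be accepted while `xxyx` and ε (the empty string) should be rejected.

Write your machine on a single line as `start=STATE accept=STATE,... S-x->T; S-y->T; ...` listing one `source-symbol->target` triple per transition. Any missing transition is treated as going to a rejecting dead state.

start=s0; accept=s4; s0-x->s0; s0-y->s1; s1-x->s2; s1-y->s1; s2-x->s3; s2-y->s1; s3-x->s0; s3-y->s4; s4-x->s4; s4-y->s4

Track how much of `yxxy` has been matched so far: state s0 is no progress, s4 is the absorbing accept state reached once `yxxy` has occurred. Intermediate states record partial matches; on a mismatch, fall back to the longest reusable overlap.
        x   y  
>  s0   s0  s1 
   s1   s2  s1 
   s2   s3  s1 
   s3   s0  s4 
 * s4   s4  s4 
(> = start, * = accepting)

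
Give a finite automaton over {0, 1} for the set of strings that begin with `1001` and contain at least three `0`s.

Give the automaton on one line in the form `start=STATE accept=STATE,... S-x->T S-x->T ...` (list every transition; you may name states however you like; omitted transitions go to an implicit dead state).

start=A accept=G A-0->B A-1->C B-0->B B-1->B C-0->D C-1->B D-0->E D-1->B E-0->B E-1->F F-0->G F-1->F G-0->G G-1->G

Build one automaton per condition and run them in lockstep. One (6 states) tracks whether the input so far still matches the prefix `1001`; the other (5 states) tracks the count of `0`s, saturating at 4. Each combined state is a pair, one component from each; accept when both components accept. Equivalent product states are then merged.
       0  1 
>  A   B  C 
   B   B  B 
   C   D  B 
   D   E  B 
   E   B  F 
   F   G  F 
 * G   G  G 
(> = start, * = accepting)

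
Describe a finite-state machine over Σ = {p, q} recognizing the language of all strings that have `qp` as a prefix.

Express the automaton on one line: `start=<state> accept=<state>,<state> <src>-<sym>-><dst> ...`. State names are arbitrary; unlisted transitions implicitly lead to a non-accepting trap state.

start=S0 accept=S2 S0-p->S3 S0-q->S1 S1-p->S2 S1-q->S3 S2-p->S2 S2-q->S2 S3-p->S3 S3-q->S3

Check the first 2 symbols one by one: S0 through S1 record how many have matched `qp` so far; any wrong symbol goes to the dead state S3. After all 2 match we enter the accepting sink S2.
4 states suffice.
        p   q  
>  S0   S3  S1 
   S1   S2  S3 
 * S2   S2  S2 
   S3   S3  S3 
(> = start, * = accepting)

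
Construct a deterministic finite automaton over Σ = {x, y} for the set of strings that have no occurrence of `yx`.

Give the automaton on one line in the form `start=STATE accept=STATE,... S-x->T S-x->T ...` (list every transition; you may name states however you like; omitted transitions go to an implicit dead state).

start=S0 accept=S0,S1 S0-x->S0 S0-y->S1 S1-x->S2 S1-y->S1 S2-x->S2 S2-y->S2

This is the complement of 'contains `yx`'. Use the same substring-matching states — S0 through S2 holding how much of `yx` has just been matched — but flip the accepting set: everything except the trap S2 accepts.
With 3 states:
        x   y  
>* S0   S0  S1 
 * S1   S2  S1 
   S2   S2  S2 
(> = start, * = accepting)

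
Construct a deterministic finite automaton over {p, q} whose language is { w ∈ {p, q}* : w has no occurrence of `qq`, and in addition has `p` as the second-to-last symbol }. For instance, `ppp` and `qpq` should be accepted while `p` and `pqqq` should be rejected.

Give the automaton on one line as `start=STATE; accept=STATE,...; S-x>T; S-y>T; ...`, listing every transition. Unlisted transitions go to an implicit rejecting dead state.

Build one automaton per condition and run them in lockstep. The first has 3 states tracking partial matches of the forbidden pattern `qq`; the second has 7 states tracking the last 2 symbols read. A product state is a pair (one from each), accepting exactly when both do.
With 10 states:
        p   q  
>  S0   S1  S2 
   S1   S3  S4 
   S2   S5  S6 
 * S3   S3  S4 
 * S4   S5  S6 
   S5   S3  S4 
   S6   S7  S6 
   S7   S8  S9 
   S8   S8  S9 
   S9   S7  S6 
(> = start, * = accepting)

start=S0; accept=S3,S4; S0-p>S1; S0-q>S2; S1-p>S3; S1-q>S4; S2-p>S5; S2-q>S6; S3-p>S3; S3-q>S4; S4-p>S5; S4-q>S6; S5-p>S3; S5-q>S4; S6-p>S7; S6-q>S6; S7-p>S8; S7-q>S9; S8-p>S8; S8-q>S9; S9-p>S7; S9-q>S6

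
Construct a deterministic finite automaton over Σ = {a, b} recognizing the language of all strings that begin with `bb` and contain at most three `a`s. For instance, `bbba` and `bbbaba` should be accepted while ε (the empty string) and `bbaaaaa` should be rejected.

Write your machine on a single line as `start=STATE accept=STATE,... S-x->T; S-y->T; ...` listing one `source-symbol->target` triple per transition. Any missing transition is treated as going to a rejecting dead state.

Run two small machines in parallel and take their product. The first has 4 states tracking whether the input so far still matches the prefix `bb`; the second has 5 states tracking the count of `a`s, saturating at 4. A product state is a pair (one from each), accepting exactly when both do.
With 11 states:
          a    b  
>  q0     q1   q2 
   q1     q3   q1 
   q2     q1   q4 
   q3     q5   q3 
 * q4     q6   q4 
   q5     q7   q5 
 * q6     q8   q6 
   q7     q7   q7 
 * q8     q9   q8 
 * q9    q10   q9 
   q10   q10  q10 
(> = start, * = accepting)

start=q0; accept=q4,q6,q8,q9; q0-a->q1; q0-b->q2; q1-a->q3; q1-b->q1; q2-a->q1; q2-b->q4; q3-a->q5; q3-b->q3; q4-a->q6; q4-b->q4; q5-a->q7; q5-b->q5; q6-a->q8; q6-b->q6; q7-a->q7; q7-b->q7; q8-a->q9; q8-b->q8; q9-a->q10; q9-b->q9; q10-a->q10; q10-b->q10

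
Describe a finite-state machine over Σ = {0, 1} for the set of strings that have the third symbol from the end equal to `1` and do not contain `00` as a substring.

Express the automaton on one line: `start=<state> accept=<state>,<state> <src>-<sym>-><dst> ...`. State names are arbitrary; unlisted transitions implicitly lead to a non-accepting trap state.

start=q0 accept=q6,q7,q8 q0-0->q1 q0-1->q2 q1-0->q3 q1-1->q2 q2-0->q4 q2-1->q5 q3-0->q3 q3-1->q3 q4-0->q3 q4-1->q6 q5-0->q7 q5-1->q8 q6-0->q4 q6-1->q5 q7-0->q3 q7-1->q6 q8-0->q7 q8-1->q8

Run two small machines in parallel and take their product. One (15 states) tracks the last 3 symbols read; the other (3 states) tracks partial matches of the forbidden pattern `00`. Each combined state is a pair, one component from each; accept when both components accept. After merging equivalent states the machine shrinks.
A 9-state machine:
        0   1  
>  q0   q1  q2 
   q1   q3  q2 
   q2   q4  q5 
   q3   q3  q3 
   q4   q3  q6 
   q5   q7  q8 
 * q6   q4  q5 
 * q7   q3  q6 
 * q8   q7  q8 
(> = start, * = accepting)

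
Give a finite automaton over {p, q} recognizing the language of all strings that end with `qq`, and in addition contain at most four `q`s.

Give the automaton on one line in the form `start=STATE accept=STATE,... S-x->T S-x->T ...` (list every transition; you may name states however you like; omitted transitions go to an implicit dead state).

Build one automaton per condition and run them in lockstep. The first has 3 states tracking how much of the suffix `qq` has currently been matched; the second has 6 states tracking the count of `q`s, saturating at 5. A product state is a pair (one from each), accepting exactly when both do. After merging equivalent states the machine shrinks.
A 10-state machine:
       p  q 
>  A   A  B 
   B   C  D 
   C   C  E 
 * D   F  G 
   E   F  G 
   F   F  H 
 * G   I  J 
   H   I  J 
   I   I  I 
 * J   I  I 
(> = start, * = accepting)

start=A accept=D,G,J A-p->A A-q->B B-p->C B-q->D C-p->C C-q->E D-p->F D-q->G E-p->F E-q->G F-p->F F-q->H G-p->I G-q->J H-p->I H-q->J I-p->I I-q->I J-p->I J-q->I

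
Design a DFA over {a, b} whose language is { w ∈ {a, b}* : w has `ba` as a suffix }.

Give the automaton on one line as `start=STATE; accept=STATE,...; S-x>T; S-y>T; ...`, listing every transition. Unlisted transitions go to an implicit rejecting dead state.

start=q0; accept=q2; q0-a>q0; q0-b>q1; q1-a>q2; q1-b>q1; q2-a>q0; q2-b>q1

Let each state record the length of the longest suffix of the input read so far that is also a prefix of `ba`. q1 means the last symbol is `b`; q2 means the last 2 symbols are `ba`. Accept only at q2, where the string currently ends in `ba`.
With 3 states:
        a   b  
>  q0   q0  q1 
   q1   q2  q1 
 * q2   q0  q1 
(> = start, * = accepting)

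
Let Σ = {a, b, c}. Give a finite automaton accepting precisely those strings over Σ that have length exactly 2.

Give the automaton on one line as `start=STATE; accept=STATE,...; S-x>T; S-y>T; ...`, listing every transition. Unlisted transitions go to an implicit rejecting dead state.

We only need to distinguish lengths 0, 1, …, 2, and '>2'. Chain S0 → S1 → S2 → S3 on every symbol, with S3 looping. Accepting states: {S2}.
With 4 states:
        a   b   c  
>  S0   S1  S1  S1 
   S1   S2  S2  S2 
 * S2   S3  S3  S3 
   S3   S3  S3  S3 
(> = start, * = accepting)

start=S0; accept=S2; S0-a>S1; S0-b>S1; S0-c>S1; S1-a>S2; S1-b>S2; S1-c>S2; S2-a>S3; S2-b>S3; S2-c>S3; S3-a>S3; S3-b>S3; S3-c>S3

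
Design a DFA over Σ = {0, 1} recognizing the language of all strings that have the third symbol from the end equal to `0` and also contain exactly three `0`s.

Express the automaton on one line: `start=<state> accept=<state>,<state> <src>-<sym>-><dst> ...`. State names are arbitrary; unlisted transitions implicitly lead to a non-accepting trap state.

Handle the two conditions separately and then intersect. The first has 15 states tracking the last 3 symbols read; the second has 5 states tracking the count of `0`s, saturating at 4. A product state is a pair (one from each), accepting exactly when both do. Minimizing collapses redundant product states.
With 15 states:
          0    1  
>  s0     s1   s0 
   s1     s2   s3 
   s2     s4   s5 
   s3     s6   s3 
 * s4     s7   s8 
   s5     s9  s10 
   s6    s11   s5 
   s7     s7   s7 
 * s8     s7  s12 
 * s9     s7  s13 
   s10   s14  s10 
   s11    s7   s8 
 * s12    s7   s7 
   s13    s7  s12 
   s14    s7  s13 
(> = start, * = accepting)

start=s0 accept=s4,s8,s9,s12 s0-0->s1 s0-1->s0 s1-0->s2 s1-1->s3 s2-0->s4 s2-1->s5 s3-0->s6 s3-1->s3 s4-0->s7 s4-1->s8 s5-0->s9 s5-1->s10 s6-0->s11 s6-1->s5 s7-0->s7 s7-1->s7 s8-0->s7 s8-1->s12 s9-0->s7 s9-1->s13 s10-0->s14 s10-1->s10 s11-0->s7 s11-1->s8 s12-0->s7 s12-1->s7 s13-0->s7 s13-1->s12 s14-0->s7 s14-1->s13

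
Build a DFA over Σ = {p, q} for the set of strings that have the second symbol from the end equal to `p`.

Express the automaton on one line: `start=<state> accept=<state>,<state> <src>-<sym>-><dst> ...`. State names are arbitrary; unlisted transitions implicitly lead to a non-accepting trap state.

start=S0 accept=S3,S4 S0-p->S1 S0-q->S2 S1-p->S3 S1-q->S4 S2-p->S5 S2-q->S6 S3-p->S3 S3-q->S4 S4-p->S5 S4-q->S6 S5-p->S3 S5-q->S4 S6-p->S5 S6-q->S6

A DFA must remember the last 2 symbols (since which symbol is second-to-last isn't known until the input ends). Use one state per possible window of the last ≤2 symbols; accept from those whose window starts with `p`.
        p   q  
>  S0   S1  S2 
   S1   S3  S4 
   S2   S5  S6 
 * S3   S3  S4 
 * S4   S5  S6 
   S5   S3  S4 
   S6   S5  S6 
(> = start, * = accepting)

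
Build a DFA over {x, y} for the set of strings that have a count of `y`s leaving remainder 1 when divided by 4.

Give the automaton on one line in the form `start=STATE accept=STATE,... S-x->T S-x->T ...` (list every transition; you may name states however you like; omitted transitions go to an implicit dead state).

start=q0 accept=q1 q0-x->q0 q0-y->q1 q1-x->q1 q1-y->q2 q2-x->q2 q2-y->q3 q3-x->q3 q3-y->q0

The only thing that matters is how many `y`s have appeared, reduced mod 4. Use one state per residue: q0 for 0, …, q3 for 3. Reading `y` moves to the next residue; anything else stays put. q1 is accepting.
4 states suffice.
        x   y  
>  q0   q0  q1 
 * q1   q1  q2 
   q2   q2  q3 
   q3   q3  q0 
(> = start, * = accepting)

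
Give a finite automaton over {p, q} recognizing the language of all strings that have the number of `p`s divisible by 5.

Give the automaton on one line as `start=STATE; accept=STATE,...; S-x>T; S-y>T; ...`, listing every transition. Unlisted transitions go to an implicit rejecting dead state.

start=s0; accept=s0; s0-p>s1; s0-q>s0; s1-p>s2; s1-q>s1; s2-p>s3; s2-q>s2; s3-p>s4; s3-q>s3; s4-p>s0; s4-q>s4

Keep the running count of `p`s modulo 5: each `p` advances along the cycle s0 → s1 → s2 → s3 → s4 → s0 while other symbols loop. Accept at s0.
A 5-state machine:
        p   q  
>* s0   s1  s0 
   s1   s2  s1 
   s2   s3  s2 
   s3   s4  s3 
   s4   s0  s4 
(> = start, * = accepting)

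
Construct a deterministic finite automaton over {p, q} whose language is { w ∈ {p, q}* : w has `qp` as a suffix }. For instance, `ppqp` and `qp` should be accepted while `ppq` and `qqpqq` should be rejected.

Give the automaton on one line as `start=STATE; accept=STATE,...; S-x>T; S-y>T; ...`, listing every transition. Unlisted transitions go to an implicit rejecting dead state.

Remember how much of `qp` the current input suffix matches. State s0 means no match yet; s1 means the last symbol is `q`; s2 means the last 2 symbols are `qp`. Only s2 accepts. On a mismatch, fall back to the longest proper suffix that is still a prefix of `qp`.
3 states suffice.
        p   q  
>  s0   s0  s1 
   s1   s2  s1 
 * s2   s0  s1 
(> = start, * = accepting)

start=s0; accept=s2; s0-p>s0; s0-q>s1; s1-p>s2; s1-q>s1; s2-p>s0; s2-q>s1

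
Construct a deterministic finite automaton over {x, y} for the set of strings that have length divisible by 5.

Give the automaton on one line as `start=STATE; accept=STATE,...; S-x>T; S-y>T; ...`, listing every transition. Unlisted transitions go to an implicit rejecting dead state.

Count input length modulo 5: every symbol advances one step around the cycle s0 → s1 → s2 → s3 → s4 → s0. Accept at s0.
5 states suffice.
        x   y  
>* s0   s1  s1 
   s1   s2  s2 
   s2   s3  s3 
   s3   s4  s4 
   s4   s0  s0 
(> = start, * = accepting)

start=s0; accept=s0; s0-x>s1; s0-y>s1; s1-x>s2; s1-y>s2; s2-x>s3; s2-y>s3; s3-x>s4; s3-y>s4; s4-x>s0; s4-y>s0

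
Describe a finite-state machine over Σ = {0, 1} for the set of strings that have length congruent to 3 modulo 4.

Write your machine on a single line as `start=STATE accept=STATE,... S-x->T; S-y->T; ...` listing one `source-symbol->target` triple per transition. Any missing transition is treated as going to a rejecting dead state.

Only the length mod 4 matters, so use a 4-cycle: from any state, every input symbol moves to the next state, wrapping q3 back to q0. Mark q3 accepting.
With 4 states:
        0   1  
>  q0   q1  q1 
   q1   q2  q2 
   q2   q3  q3 
 * q3   q0  q0 
(> = start, * = accepting)

start=q0; accept=q3; q0-0->q1; q0-1->q1; q1-0->q2; q1-1->q2; q2-0->q3; q2-1->q3; q3-0->q0; q3-1->q0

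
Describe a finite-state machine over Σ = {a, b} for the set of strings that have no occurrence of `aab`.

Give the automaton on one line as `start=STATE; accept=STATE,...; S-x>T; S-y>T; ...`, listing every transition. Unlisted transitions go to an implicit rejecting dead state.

start=q0; accept=q0,q1,q2; q0-a>q1; q0-b>q0; q1-a>q2; q1-b>q0; q2-a>q2; q2-b>q3; q3-a>q3; q3-b>q3

Track partial matches of the forbidden pattern `aab`. State q3 is a dead state reached once `aab` has occurred; every other state accepts. q0 means no part of `aab` is currently matched.
With 4 states:
        a   b  
>* q0   q1  q0 
 * q1   q2  q0 
 * q2   q2  q3 
   q3   q3  q3 
(> = start, * = accepting)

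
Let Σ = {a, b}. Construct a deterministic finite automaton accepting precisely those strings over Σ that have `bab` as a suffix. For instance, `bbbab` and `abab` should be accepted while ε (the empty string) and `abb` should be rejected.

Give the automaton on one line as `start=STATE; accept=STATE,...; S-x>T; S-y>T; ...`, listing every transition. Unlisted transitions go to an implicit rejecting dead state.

Let each state record the length of the longest suffix of the input read so far that is also a prefix of `bab`. S1 means the last symbol is `b`; S2 means the last 2 symbols are `ba`; S3 means the last 3 symbols are `bab`. Accept only at S3, where the string currently ends in `bab`.
4 states suffice.
        a   b  
>  S0   S0  S1 
   S1   S2  S1 
   S2   S0  S3 
 * S3   S2  S1 
(> = start, * = accepting)

start=S0; accept=S3; S0-a>S0; S0-b>S1; S1-a>S2; S1-b>S1; S2-a>S0; S2-b>S3; S3-a>S2; S3-b>S1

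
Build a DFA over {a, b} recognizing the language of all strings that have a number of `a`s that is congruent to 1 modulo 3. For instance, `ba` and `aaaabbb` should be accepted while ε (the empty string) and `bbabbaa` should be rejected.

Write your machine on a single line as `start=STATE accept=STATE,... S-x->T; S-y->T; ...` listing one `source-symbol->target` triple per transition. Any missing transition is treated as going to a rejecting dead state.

start=s0; accept=s1; s0-a->s1; s0-b->s0; s1-a->s2; s1-b->s1; s2-a->s0; s2-b->s2

The only thing that matters is how many `a`s have appeared, reduced mod 3. Use one state per residue: s0 for 0, …, s2 for 2. Reading `a` moves to the next residue; anything else stays put. s1 is accepting.
A 3-state machine:
        a   b  
>  s0   s1  s0 
 * s1   s2  s1 
   s2   s0  s2 
(> = start, * = accepting)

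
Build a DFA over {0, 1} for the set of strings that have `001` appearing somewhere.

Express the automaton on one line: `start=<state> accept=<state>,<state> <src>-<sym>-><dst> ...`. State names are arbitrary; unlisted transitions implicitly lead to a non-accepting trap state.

start=q0 accept=q3 q0-0->q1 q0-1->q0 q1-0->q2 q1-1->q0 q2-0->q2 q2-1->q3 q3-0->q3 q3-1->q3

Track how much of `001` has been matched so far: state q0 is no progress, q3 is the absorbing accept state reached once `001` has occurred. Intermediate states record partial matches; on a mismatch, fall back to the longest reusable overlap.
        0   1  
>  q0   q1  q0 
   q1   q2  q0 
   q2   q2  q3 
 * q3   q3  q3 
(> = start, * = accepting)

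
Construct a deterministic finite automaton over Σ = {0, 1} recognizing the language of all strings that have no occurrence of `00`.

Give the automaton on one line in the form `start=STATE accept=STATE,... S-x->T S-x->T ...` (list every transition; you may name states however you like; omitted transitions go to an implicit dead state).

start=S0 accept=S0,S1 S0-0->S1 S0-1->S0 S1-0->S2 S1-1->S0 S2-0->S2 S2-1->S2

This is the complement of 'contains `00`'. Use the same substring-matching states — S0 through S2 holding how much of `00` has just been matched — but flip the accepting set: everything except the trap S2 accepts.
        0   1  
>* S0   S1  S0 
 * S1   S2  S0 
   S2   S2  S2 
(> = start, * = accepting)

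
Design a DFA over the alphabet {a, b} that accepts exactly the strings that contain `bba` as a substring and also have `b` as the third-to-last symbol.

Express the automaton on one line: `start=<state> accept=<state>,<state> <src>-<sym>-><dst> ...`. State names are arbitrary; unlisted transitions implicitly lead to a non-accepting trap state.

Build one automaton per condition and run them in lockstep. The first has 4 states tracking whether and how much of `bba` has been seen; the second has 15 states tracking the last 3 symbols read. A product state is a pair (one from each), accepting exactly when both do. After merging equivalent states the machine shrinks.
          a    b  
>  q0     q0   q1 
   q1     q0   q2 
   q2     q3   q2 
 * q3     q4   q5 
 * q4     q6   q7 
 * q5     q8   q9 
   q6     q6   q7 
   q7     q8   q9 
   q8     q4   q5 
   q9     q3  q10 
 * q10    q3  q10 
(> = start, * = accepting)

start=q0 accept=q3,q4,q5,q10 q0-a->q0 q0-b->q1 q1-a->q0 q1-b->q2 q2-a->q3 q2-b->q2 q3-a->q4 q3-b->q5 q4-a->q6 q4-b->q7 q5-a->q8 q5-b->q9 q6-a->q6 q6-b->q7 q7-a->q8 q7-b->q9 q8-a->q4 q8-b->q5 q9-a->q3 q9-b->q10 q10-a->q3 q10-b->q10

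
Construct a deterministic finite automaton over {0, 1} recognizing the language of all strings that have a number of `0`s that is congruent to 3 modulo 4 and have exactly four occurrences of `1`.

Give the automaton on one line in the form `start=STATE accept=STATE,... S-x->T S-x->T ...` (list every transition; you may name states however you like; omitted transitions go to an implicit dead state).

start=q0 accept=q21 q0-0->q1 q0-1->q2 q1-0->q3 q1-1->q4 q2-0->q4 q2-1->q5 q3-0->q6 q3-1->q7 q4-0->q7 q4-1->q8 q5-0->q8 q5-1->q9 q6-0->q0 q6-1->q10 q7-0->q10 q7-1->q11 q8-0->q11 q8-1->q12 q9-0->q12 q9-1->q13 q10-0->q2 q10-1->q14 q11-0->q14 q11-1->q15 q12-0->q15 q12-1->q16 q13-0->q16 q13-1->q17 q14-0->q5 q14-1->q18 q15-0->q18 q15-1->q19 q16-0->q19 q16-1->q20 q17-0->q20 q17-1->q17 q18-0->q9 q18-1->q21 q19-0->q21 q19-1->q22 q20-0->q22 q20-1->q20 q21-0->q13 q21-1->q23 q22-0->q23 q22-1->q22 q23-0->q17 q23-1->q23

Build one automaton per condition and run them in lockstep. One (4 states) tracks the count of `0`s modulo 4; the other (6 states) tracks the count of `1`s, saturating at 5. Each combined state is a pair, one component from each; accept when both components accept.
A 24-state machine:
          0    1  
>  q0     q1   q2 
   q1     q3   q4 
   q2     q4   q5 
   q3     q6   q7 
   q4     q7   q8 
   q5     q8   q9 
   q6     q0  q10 
   q7    q10  q11 
   q8    q11  q12 
   q9    q12  q13 
   q10    q2  q14 
   q11   q14  q15 
   q12   q15  q16 
   q13   q16  q17 
   q14    q5  q18 
   q15   q18  q19 
   q16   q19  q20 
   q17   q20  q17 
   q18    q9  q21 
   q19   q21  q22 
   q20   q22  q20 
 * q21   q13  q23 
   q22   q23  q22 
   q23   q17  q23 
(> = start, * = accepting)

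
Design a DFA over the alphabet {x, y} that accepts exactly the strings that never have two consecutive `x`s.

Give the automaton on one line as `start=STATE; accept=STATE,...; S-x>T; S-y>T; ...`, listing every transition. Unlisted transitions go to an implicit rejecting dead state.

start=s0; accept=s0,s1; s0-x>s1; s0-y>s0; s1-x>s2; s1-y>s0; s2-x>s2; s2-y>s2

This is the complement of 'contains `xx`'. Use the same substring-matching states — s0 through s2 holding how much of `xx` has just been matched — but flip the accepting set: everything except the trap s2 accepts.
3 states suffice.
        x   y  
>* s0   s1  s0 
 * s1   s2  s0 
   s2   s2  s2 
(> = start, * = accepting)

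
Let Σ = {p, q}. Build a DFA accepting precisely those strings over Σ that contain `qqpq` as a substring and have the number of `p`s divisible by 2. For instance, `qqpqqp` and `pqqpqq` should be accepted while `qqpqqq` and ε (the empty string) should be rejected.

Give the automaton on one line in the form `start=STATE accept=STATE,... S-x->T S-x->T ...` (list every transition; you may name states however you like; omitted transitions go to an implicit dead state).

Run two small machines in parallel and take their product. One (5 states) tracks whether and how much of `qqpq` has been seen; the other (2 states) tracks the count of `p`s modulo 2. Each combined state is a pair, one component from each; accept when both components accept.
10 states suffice.
       p  q 
>  A   B  C 
   B   A  D 
   C   B  E 
   D   A  F 
   E   G  E 
   F   H  F 
   G   A  I 
   H   B  J 
   I   J  I 
 * J   I  J 
(> = start, * = accepting)

start=A accept=J A-p->B A-q->C B-p->A B-q->D C-p->B C-q->E D-p->A D-q->F E-p->G E-q->E F-p->H F-q->F G-p->A G-q->I H-p->B H-q->J I-p->J I-q->I J-p->I J-q->J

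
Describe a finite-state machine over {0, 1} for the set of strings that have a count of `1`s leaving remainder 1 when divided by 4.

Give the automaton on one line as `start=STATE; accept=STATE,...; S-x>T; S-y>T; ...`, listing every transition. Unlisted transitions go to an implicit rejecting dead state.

start=s0; accept=s1; s0-0>s0; s0-1>s1; s1-0>s1; s1-1>s2; s2-0>s2; s2-1>s3; s3-0>s3; s3-1>s0

The only thing that matters is how many `1`s have appeared, reduced mod 4. Use one state per residue: s0 for 0, …, s3 for 3. Reading `1` moves to the next residue; anything else stays put. s1 is accepting.
4 states suffice.
        0   1  
>  s0   s0  s1 
 * s1   s1  s2 
   s2   s2  s3 
   s3   s3  s0 
(> = start, * = accepting)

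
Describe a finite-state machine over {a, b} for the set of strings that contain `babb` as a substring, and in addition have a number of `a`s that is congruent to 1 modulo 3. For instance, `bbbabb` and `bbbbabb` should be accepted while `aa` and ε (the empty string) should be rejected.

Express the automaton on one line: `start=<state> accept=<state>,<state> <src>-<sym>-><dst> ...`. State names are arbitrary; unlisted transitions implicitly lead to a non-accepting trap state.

Build one automaton per condition and run them in lockstep. One (5 states) tracks whether and how much of `babb` has been seen; the other (3 states) tracks the count of `a`s modulo 3. Each combined state is a pair, one component from each; accept when both components accept.
15 states suffice.
          a    b  
>  q0     q1   q2 
   q1     q3   q4 
   q2     q5   q2 
   q3     q0   q6 
   q4     q7   q4 
   q5     q3   q8 
   q6     q9   q6 
   q7     q0  q10 
   q8     q7  q11 
   q9     q1  q12 
   q10    q9  q13 
 * q11   q13  q11 
   q12    q5  q14 
   q13   q14  q13 
   q14   q11  q14 
(> = start, * = accepting)

start=q0 accept=q11 q0-a->q1 q0-b->q2 q1-a->q3 q1-b->q4 q2-a->q5 q2-b->q2 q3-a->q0 q3-b->q6 q4-a->q7 q4-b->q4 q5-a->q3 q5-b->q8 q6-a->q9 q6-b->q6 q7-a->q0 q7-b->q10 q8-a->q7 q8-b->q11 q9-a->q1 q9-b->q12 q10-a->q9 q10-b->q13 q11-a->q13 q11-b->q11 q12-a->q5 q12-b->q14 q13-a->q14 q13-b->q13 q14-a->q11 q14-b->q14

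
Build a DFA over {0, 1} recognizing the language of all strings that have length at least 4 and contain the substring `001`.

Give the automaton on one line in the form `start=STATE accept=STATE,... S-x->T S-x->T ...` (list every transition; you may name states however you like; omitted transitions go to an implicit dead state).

start=A accept=L,P A-0->B A-1->C B-0->D B-1->E C-0->F C-1->E D-0->G D-1->H E-0->I E-1->J F-0->G F-1->J G-0->K G-1->L H-0->L H-1->L I-0->K I-1->M J-0->N J-1->M K-0->O K-1->P L-0->P L-1->P M-0->Q M-1->R N-0->O N-1->R O-0->O O-1->P P-0->P P-1->P Q-0->O Q-1->R R-0->Q R-1->R

Run two small machines in parallel and take their product. The first has 6 states tracking the input length, saturating at 5; the second has 4 states tracking whether and how much of `001` has been seen. A product state is a pair (one from each), accepting exactly when both do.
An 18-state machine:
       0  1 
>  A   B  C 
   B   D  E 
   C   F  E 
   D   G  H 
   E   I  J 
   F   G  J 
   G   K  L 
   H   L  L 
   I   K  M 
   J   N  M 
   K   O  P 
 * L   P  P 
   M   Q  R 
   N   O  R 
   O   O  P 
 * P   P  P 
   Q   O  R 
   R   Q  R 
(> = start, * = accepting)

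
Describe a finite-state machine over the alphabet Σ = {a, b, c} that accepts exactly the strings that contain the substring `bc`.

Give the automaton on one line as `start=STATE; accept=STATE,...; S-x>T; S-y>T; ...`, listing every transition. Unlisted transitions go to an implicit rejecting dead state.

start=q0; accept=q2; q0-a>q0; q0-b>q1; q0-c>q0; q1-a>q0; q1-b>q1; q1-c>q2; q2-a>q2; q2-b>q2; q2-c>q2

States q0..q1 record the length of the longest prefix of `bc` that matches the current input suffix. Reaching q2 means `bc` has been seen, and we stay there forever. Accept from q2.
With 3 states:
        a   b   c  
>  q0   q0  q1  q0 
   q1   q0  q1  q2 
 * q2   q2  q2  q2 
(> = start, * = accepting)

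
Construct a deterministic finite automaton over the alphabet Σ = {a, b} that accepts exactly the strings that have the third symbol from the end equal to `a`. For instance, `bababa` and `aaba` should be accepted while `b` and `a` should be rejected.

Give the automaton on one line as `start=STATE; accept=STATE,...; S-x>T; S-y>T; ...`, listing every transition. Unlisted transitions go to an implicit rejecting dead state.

start=q0; accept=q7,q8,q9,q10; q0-a>q1; q0-b>q2; q1-a>q3; q1-b>q4; q2-a>q5; q2-b>q6; q3-a>q7; q3-b>q8; q4-a>q9; q4-b>q10; q5-a>q11; q5-b>q12; q6-a>q13; q6-b>q14; q7-a>q7; q7-b>q8; q8-a>q9; q8-b>q10; q9-a>q11; q9-b>q12; q10-a>q13; q10-b>q14; q11-a>q7; q11-b>q8; q12-a>q9; q12-b>q10; q13-a>q11; q13-b>q12; q14-a>q13; q14-b>q14

A DFA must remember the last 3 symbols (since which symbol is third-to-last isn't known until the input ends). Use one state per possible window of the last ≤3 symbols; accept from those whose window starts with `a`.
15 states suffice.
          a    b  
>  q0     q1   q2 
   q1     q3   q4 
   q2     q5   q6 
   q3     q7   q8 
   q4     q9  q10 
   q5    q11  q12 
   q6    q13  q14 
 * q7     q7   q8 
 * q8     q9  q10 
 * q9    q11  q12 
 * q10   q13  q14 
   q11    q7   q8 
   q12    q9  q10 
   q13   q11  q12 
   q14   q13  q14 
(> = start, * = accepting)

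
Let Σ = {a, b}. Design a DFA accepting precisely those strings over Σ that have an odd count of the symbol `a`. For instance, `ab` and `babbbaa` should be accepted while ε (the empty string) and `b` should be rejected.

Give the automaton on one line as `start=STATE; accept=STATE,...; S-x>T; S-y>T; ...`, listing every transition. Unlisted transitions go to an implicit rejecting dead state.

Keep the running count of `a`s modulo 2: each `a` advances along the cycle q0 → q1 → q0 while other symbols loop. Accept at q1.
A 2-state machine:
        a   b  
>  q0   q1  q0 
 * q1   q0  q1 
(> = start, * = accepting)

start=q0; accept=q1; q0-a>q1; q0-b>q0; q1-a>q0; q1-b>q1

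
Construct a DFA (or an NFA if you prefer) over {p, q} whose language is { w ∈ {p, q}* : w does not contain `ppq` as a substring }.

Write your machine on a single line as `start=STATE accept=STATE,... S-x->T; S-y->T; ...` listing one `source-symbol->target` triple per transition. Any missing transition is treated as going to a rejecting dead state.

Track partial matches of the forbidden pattern `ppq`. State S3 is a dead state reached once `ppq` has occurred; every other state accepts. S0 means no part of `ppq` is currently matched.
A 4-state machine:
        p   q  
>* S0   S1  S0 
 * S1   S2  S0 
 * S2   S2  S3 
   S3   S3  S3 
(> = start, * = accepting)

start=S0; accept=S0,S1,S2; S0-p->S1; S0-q->S0; S1-p->S2; S1-q->S0; S2-p->S2; S2-q->S3; S3-p->S3; S3-q->S3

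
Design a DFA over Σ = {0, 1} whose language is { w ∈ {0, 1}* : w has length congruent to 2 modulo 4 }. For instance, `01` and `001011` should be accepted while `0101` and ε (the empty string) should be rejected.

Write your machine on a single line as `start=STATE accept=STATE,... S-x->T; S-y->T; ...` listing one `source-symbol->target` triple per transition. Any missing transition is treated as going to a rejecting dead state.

start=q0; accept=q2; q0-0->q1; q0-1->q1; q1-0->q2; q1-1->q2; q2-0->q3; q2-1->q3; q3-0->q0; q3-1->q0

Only the length mod 4 matters, so use a 4-cycle: from any state, every input symbol moves to the next state, wrapping q3 back to q0. Mark q2 accepting.
A 4-state machine:
        0   1  
>  q0   q1  q1 
   q1   q2  q2 
 * q2   q3  q3 
   q3   q0  q0 
(> = start, * = accepting)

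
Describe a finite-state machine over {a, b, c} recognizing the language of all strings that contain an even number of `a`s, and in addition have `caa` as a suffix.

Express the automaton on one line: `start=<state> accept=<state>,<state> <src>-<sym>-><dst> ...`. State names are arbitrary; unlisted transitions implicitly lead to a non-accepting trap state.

start=q0 accept=q4 q0-a->q1 q0-b->q0 q0-c->q2 q1-a->q0 q1-b->q1 q1-c->q1 q2-a->q3 q2-b->q0 q2-c->q2 q3-a->q4 q3-b->q1 q3-c->q1 q4-a->q1 q4-b->q0 q4-c->q2

Run two small machines in parallel and take their product. The first has 2 states tracking the count of `a`s modulo 2; the second has 4 states tracking how much of the suffix `caa` has currently been matched. A product state is a pair (one from each), accepting exactly when both do. After merging equivalent states the machine shrinks.
5 states suffice.
        a   b   c  
>  q0   q1  q0  q2 
   q1   q0  q1  q1 
   q2   q3  q0  q2 
   q3   q4  q1  q1 
 * q4   q1  q0  q2 
(> = start, * = accepting)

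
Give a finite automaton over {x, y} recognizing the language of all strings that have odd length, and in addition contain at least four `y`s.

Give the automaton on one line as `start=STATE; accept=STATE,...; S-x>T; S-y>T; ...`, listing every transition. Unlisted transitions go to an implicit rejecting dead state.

start=q0; accept=q9; q0-x>q1; q0-y>q2; q1-x>q0; q1-y>q3; q2-x>q3; q2-y>q4; q3-x>q2; q3-y>q5; q4-x>q5; q4-y>q6; q5-x>q4; q5-y>q7; q6-x>q7; q6-y>q8; q7-x>q6; q7-y>q9; q8-x>q9; q8-y>q9; q9-x>q8; q9-y>q8

Handle the two conditions separately and then intersect. One (2 states) tracks the input length modulo 2; the other (6 states) tracks the count of `y`s, saturating at 5. Each combined state is a pair, one component from each; accept when both components accept. After merging equivalent states the machine shrinks.
10 states suffice.
        x   y  
>  q0   q1  q2 
   q1   q0  q3 
   q2   q3  q4 
   q3   q2  q5 
   q4   q5  q6 
   q5   q4  q7 
   q6   q7  q8 
   q7   q6  q9 
   q8   q9  q9 
 * q9   q8  q8 
(> = start, * = accepting)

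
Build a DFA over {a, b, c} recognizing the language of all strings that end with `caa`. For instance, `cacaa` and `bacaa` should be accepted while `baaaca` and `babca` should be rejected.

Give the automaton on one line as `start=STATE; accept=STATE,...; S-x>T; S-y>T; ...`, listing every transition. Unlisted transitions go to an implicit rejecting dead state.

start=q0; accept=q3; q0-a>q0; q0-b>q0; q0-c>q1; q1-a>q2; q1-b>q0; q1-c>q1; q2-a>q3; q2-b>q0; q2-c>q1; q3-a>q0; q3-b>q0; q3-c>q1

Remember how much of `caa` the current input suffix matches. State q0 means no match yet; q1 means the last symbol is `c`; q2 means the last 2 symbols are `ca`; q3 means the last 3 symbols are `caa`. Only q3 accepts. On a mismatch, fall back to the longest proper suffix that is still a prefix of `caa`.
        a   b   c  
>  q0   q0  q0  q1 
   q1   q2  q0  q1 
   q2   q3  q0  q1 
 * q3   q0  q0  q1 
(> = start, * = accepting)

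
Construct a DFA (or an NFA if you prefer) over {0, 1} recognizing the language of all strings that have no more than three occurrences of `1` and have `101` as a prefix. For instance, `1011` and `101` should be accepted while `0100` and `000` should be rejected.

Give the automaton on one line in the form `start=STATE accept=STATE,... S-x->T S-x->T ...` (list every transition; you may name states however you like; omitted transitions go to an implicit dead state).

start=q0 accept=q4,q5 q0-0->q1 q0-1->q2 q1-0->q1 q1-1->q1 q2-0->q3 q2-1->q1 q3-0->q1 q3-1->q4 q4-0->q4 q4-1->q5 q5-0->q5 q5-1->q1

Run two small machines in parallel and take their product. One (5 states) tracks the count of `1`s, saturating at 4; the other (5 states) tracks whether the input so far still matches the prefix `101`. Each combined state is a pair, one component from each; accept when both components accept. Equivalent product states are then merged.
A 6-state machine:
        0   1  
>  q0   q1  q2 
   q1   q1  q1 
   q2   q3  q1 
   q3   q1  q4 
 * q4   q4  q5 
 * q5   q5  q1 
(> = start, * = accepting)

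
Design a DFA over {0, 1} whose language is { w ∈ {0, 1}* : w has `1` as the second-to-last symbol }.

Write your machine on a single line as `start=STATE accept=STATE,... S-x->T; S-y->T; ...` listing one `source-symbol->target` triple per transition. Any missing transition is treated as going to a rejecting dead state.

A DFA must remember the last 2 symbols (since which symbol is second-to-last isn't known until the input ends). Use one state per possible window of the last ≤2 symbols; accept from those whose window starts with `1`.
7 states suffice.
        0   1  
>  q0   q1  q2 
   q1   q3  q4 
   q2   q5  q6 
   q3   q3  q4 
   q4   q5  q6 
 * q5   q3  q4 
 * q6   q5  q6 
(> = start, * = accepting)

start=q0; accept=q5,q6; q0-0->q1; q0-1->q2; q1-0->q3; q1-1->q4; q2-0->q5; q2-1->q6; q3-0->q3; q3-1->q4; q4-0->q5; q4-1->q6; q5-0->q3; q5-1->q4; q6-0->q5; q6-1->q6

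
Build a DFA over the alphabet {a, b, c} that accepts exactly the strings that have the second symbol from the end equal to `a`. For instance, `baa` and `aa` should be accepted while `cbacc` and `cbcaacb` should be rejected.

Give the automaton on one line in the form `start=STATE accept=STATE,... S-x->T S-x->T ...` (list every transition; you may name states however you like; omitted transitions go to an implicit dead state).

start=S0 accept=S4,S5,S6 S0-a->S1 S0-b->S2 S0-c->S3 S1-a->S4 S1-b->S5 S1-c->S6 S2-a->S7 S2-b->S8 S2-c->S9 S3-a->S10 S3-b->S11 S3-c->S12 S4-a->S4 S4-b->S5 S4-c->S6 S5-a->S7 S5-b->S8 S5-c->S9 S6-a->S10 S6-b->S11 S6-c->S12 S7-a->S4 S7-b->S5 S7-c->S6 S8-a->S7 S8-b->S8 S8-c->S9 S9-a->S10 S9-b->S11 S9-c->S12 S10-a->S4 S10-b->S5 S10-c->S6 S11-a->S7 S11-b->S8 S11-c->S9 S12-a->S10 S12-b->S11 S12-c->S12

Because acceptance depends on a position counted from the end, the machine has to buffer the most recent 2 symbols. Make each state the string of the last up-to-2 symbols read; on input `x` shift the window left and append `x`. Accept when the buffered window has length 2 and begins with `a`.
          a    b    c  
>  S0     S1   S2   S3 
   S1     S4   S5   S6 
   S2     S7   S8   S9 
   S3    S10  S11  S12 
 * S4     S4   S5   S6 
 * S5     S7   S8   S9 
 * S6    S10  S11  S12 
   S7     S4   S5   S6 
   S8     S7   S8   S9 
   S9    S10  S11  S12 
   S10    S4   S5   S6 
   S11    S7   S8   S9 
   S12   S10  S11  S12 
(> = start, * = accepting)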